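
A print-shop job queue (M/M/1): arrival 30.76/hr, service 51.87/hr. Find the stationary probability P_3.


ρ = 30.76/51.87 = 0.5930
P_n = (1−ρ)·ρ^n = (1 − 0.5930)·0.5930^3 = 0.4070·0.208550 = 0.084875

Final: 0.084875


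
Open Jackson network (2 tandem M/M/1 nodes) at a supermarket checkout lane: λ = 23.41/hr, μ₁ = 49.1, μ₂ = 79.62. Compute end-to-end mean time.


Each node sees arrival rate λ = 23.41/hr (tandem ⇒ throughput preserved).
W₁ = 1/(μ₁−λ) = 1/(49.1−23.41) = 0.03893 hr
W₂ = 1/(μ₂−λ) = 1/(79.62−23.41) = 0.01779 hr
W_total = W₁ + W₂ = 0.03893 + 0.01779 = 0.05672 hr

Final: 0.05672 hr


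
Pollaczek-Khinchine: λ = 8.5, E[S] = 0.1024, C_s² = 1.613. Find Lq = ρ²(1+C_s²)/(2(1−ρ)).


ρ = λ·E[S] = 8.5·0.1024 = 0.8704
Lq = ρ²(1+C_s²)/(2(1−ρ)) = 0.7576·(1+1.613)/(2·0.1296)
= 0.7576·2.6130/0.2592 = 7.63734

Final: 7.63734


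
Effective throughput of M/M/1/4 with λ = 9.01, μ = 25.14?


ρ = 0.3584; P_K = (1−ρ)ρ^4/(1−ρ^5) = 0.010648
λ_eff = λ(1 − P_K) = 9.01·(1 − 0.010648) = 9.01·0.989352 = 8.9141 /hr

Final: 8.9141 /hr


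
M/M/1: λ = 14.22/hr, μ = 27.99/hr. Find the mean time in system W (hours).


W = 1/(μ−λ) = 1/(27.99 − 14.22) = 1/13.77 = 0.07262 hr

Final: 0.07262 hr


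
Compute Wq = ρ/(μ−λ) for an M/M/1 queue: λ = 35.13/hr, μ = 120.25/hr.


ρ = 35.13/120.25 = 0.2921
Wq = ρ/(μ−λ) = 0.2921/(120.25 − 35.13) = 0.2921/85.12 = 0.003432 hr

Final: 0.003432 hr


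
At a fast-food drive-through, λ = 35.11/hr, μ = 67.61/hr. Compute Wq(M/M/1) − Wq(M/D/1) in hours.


ρ = 35.11/67.61 = 0.5193
Wq(M/M/1) = ρ/(μ−λ) = 0.5193/32.50 = 0.01598 hr
Wq(M/D/1) = ρ/(2(μ−λ)) = 0.007989 hr
Savings = 0.01598 − 0.007989 = 0.007989 hr

Final: 0.007989 hr


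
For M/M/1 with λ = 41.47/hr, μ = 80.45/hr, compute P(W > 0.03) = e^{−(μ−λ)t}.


W ~ Exponential(μ−λ) for M/M/1.
μ − λ = 80.45 − 41.47 = 38.9800
P(W > t) = e^{−(μ−λ)t} = e^{−1.1694} = 0.310553

Final: 0.310553


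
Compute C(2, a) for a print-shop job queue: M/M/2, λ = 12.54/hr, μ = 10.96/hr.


a = λ/μ = 1.1442; ρ = a/2 = 0.5721
P₀ = 0.272200 (from M/M/c formula)
C(c,a) = [a^c/(c!(1−ρ))]·P₀ = [1.30910/(2·0.4279)]·0.272200
= 1.52961·0.272200 = 0.416360

Final: 0.416360


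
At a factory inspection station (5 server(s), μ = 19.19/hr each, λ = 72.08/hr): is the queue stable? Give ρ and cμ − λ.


Total capacity cμ = 5·19.19 = 95.95/hr
ρ = λ/(cμ) = 72.08/95.95 = 0.7512
Stable ⇔ ρ < 1: YES
Spare capacity = cμ − λ = 95.95 − 72.08 = 23.87/hr

Final: ρ = 0.7512; stable; margin = 23.87/hr


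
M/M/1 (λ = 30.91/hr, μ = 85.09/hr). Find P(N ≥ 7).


ρ = 30.91/85.09 = 0.3633
P(N ≥ n) = ρ^n = 0.3633^7 = 0.0008347

Final: 0.0008347


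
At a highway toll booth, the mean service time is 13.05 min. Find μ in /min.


μ = 1/(service time) in consistent units.
1 minute = 1 min, so μ = 1/13.05 = 0.07663 per minute

Final: 0.07663 /min


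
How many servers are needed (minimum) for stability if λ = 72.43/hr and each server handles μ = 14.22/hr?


Stability requires cμ > λ ⇔ c > λ/μ.
λ/μ = 72.43/14.22 = 5.0935
Minimum integer c = ⌊5.0935⌋ + 1 = 6
Check: 6·14.22 = 85.32 > 72.43, while 5·14.22 = 71.10 ≤ 72.43

Final: 6 servers


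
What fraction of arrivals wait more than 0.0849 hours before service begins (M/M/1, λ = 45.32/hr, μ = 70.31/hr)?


ρ = 45.32/70.31 = 0.6446
P(Wq > t) = ρ·e^{−(μ−λ)t} = 0.6446·e^{−2.1217}
= 0.6446·0.119834 = 0.077242

Final: 0.077242


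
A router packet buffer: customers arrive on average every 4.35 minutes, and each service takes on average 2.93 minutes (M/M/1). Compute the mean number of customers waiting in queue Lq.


λ = 60/4.35 = 13.7931 /hr
μ = 60/2.93 = 20.4778 /hr
ρ = λ/μ = 13.7931/20.4778 = 0.6736
Lq = ρ²/(1−ρ) = 0.4537/0.3264 = 1.3898

Final: 1.3898


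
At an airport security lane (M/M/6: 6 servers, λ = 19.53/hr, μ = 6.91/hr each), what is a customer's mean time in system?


a = 2.8263; ρ = 0.4711; P₀ = 0.058536
Lq = P₀·a^c·ρ/(c!(1−ρ)²) = 0.06977
Wq = Lq/λ = 0.06977/19.53 = 0.003573 hr
W = Wq + 1/μ = 0.003573 + 0.14472 = 0.14829 hr

Final: 0.14829 hr


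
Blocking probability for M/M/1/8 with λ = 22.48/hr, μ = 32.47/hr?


ρ = λ/μ = 22.48/32.47 = 0.6923
P_K = (1−ρ)ρ^K/(1−ρ^(K+1)) = (0.3077·0.052785)/(1 − 0.036545)
= 0.016240/0.963455 = 0.016856

Final: 0.016856


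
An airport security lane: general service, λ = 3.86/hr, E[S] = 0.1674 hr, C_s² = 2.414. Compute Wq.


ρ = λ·E[S] = 3.86·0.1674 = 0.6462
E[S²] = E[S]²(1+C_s²) = 0.1674²·(1+2.414) = 0.095670
Wq = λ·E[S²]/(2(1−ρ)) = 3.86·0.095670/(2·0.3538) = 0.52183 hr

Final: 0.52183 hr


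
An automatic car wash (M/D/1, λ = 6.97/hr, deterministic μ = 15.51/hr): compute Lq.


ρ = 6.97/15.51 = 0.4494
M/D/1: Lq = ρ²/(2(1−ρ)) = 0.2019/(2·0.5506) = 0.18339

Final: 0.18339


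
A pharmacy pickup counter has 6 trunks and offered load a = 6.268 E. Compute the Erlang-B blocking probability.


B(c,a) = (a^c/c!) / Σ_{k=0}^{c} a^k/k!
a^6/6! = 84.225080
Σ terms (k=0..6): 1.00000 + 6.26800 + 19.64391 + 41.04268 + 64.31388 + 80.62388 + 84.22508 = 297.117431
B = 84.225080/297.117431 = 0.283474

Final: 0.283474


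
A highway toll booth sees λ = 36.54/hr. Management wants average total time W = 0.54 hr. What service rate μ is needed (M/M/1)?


W = 1/(μ−λ) ⇒ μ − λ = 1/W = 1/0.54 = 1.8519
μ = λ + 1/W = 36.54 + 1.8519 = 38.3919 per hr

Final: 38.3919 /hr


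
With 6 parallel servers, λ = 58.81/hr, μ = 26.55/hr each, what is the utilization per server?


ρ = λ/(cμ) = 58.81/(6·26.55) = 58.81/159.30 = 0.3692

Final: 0.3692


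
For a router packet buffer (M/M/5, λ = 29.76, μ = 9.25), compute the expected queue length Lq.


a = λ/μ = 3.2173; ρ = a/5 = 0.6435
P₀ = 0.036411
Lq = P₀·a^c·ρ / (c!·(1−ρ)²) = 0.036411·344.71166·0.6435/(120·0.12712)
= 0.52943

Final: 0.52943


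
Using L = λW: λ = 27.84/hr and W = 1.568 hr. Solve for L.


L = λW = 27.84·1.568 = 43.6531

Final: 43.6531


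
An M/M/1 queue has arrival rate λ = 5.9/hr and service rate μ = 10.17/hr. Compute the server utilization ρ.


ρ = λ/μ = 5.9/10.17 = 0.5801

Final: 0.5801


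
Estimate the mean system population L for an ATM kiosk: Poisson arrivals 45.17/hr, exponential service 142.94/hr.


ρ = λ/μ = 45.17/142.94 = 0.3160
L = ρ/(1−ρ) = 0.3160/(1 − 0.3160) = 0.3160/0.6840 = 0.4620

Final: 0.4620


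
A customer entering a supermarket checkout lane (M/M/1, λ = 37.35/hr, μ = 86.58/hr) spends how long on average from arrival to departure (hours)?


W = 1/(μ−λ) = 1/(86.58 − 37.35) = 1/49.23 = 0.02031 hr

Final: 0.02031 hr


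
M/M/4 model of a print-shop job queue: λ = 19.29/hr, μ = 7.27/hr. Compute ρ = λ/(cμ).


ρ = λ/(cμ) = 19.29/(4·7.27) = 19.29/29.08 = 0.6633

Final: 0.6633


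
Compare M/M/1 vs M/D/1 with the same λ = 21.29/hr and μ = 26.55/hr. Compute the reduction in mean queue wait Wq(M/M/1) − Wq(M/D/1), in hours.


ρ = 21.29/26.55 = 0.8019
Wq(M/M/1) = ρ/(μ−λ) = 0.8019/5.26 = 0.15245 hr
Wq(M/D/1) = ρ/(2(μ−λ)) = 0.07622 hr
Savings = 0.15245 − 0.07622 = 0.07622 hr

Final: 0.07622 hr


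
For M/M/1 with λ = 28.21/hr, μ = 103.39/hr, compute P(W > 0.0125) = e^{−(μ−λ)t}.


W ~ Exponential(μ−λ) for M/M/1.
μ − λ = 103.39 − 28.21 = 75.1800
P(W > t) = e^{−(μ−λ)t} = e^{−0.9398} = 0.390726

Final: 0.390726


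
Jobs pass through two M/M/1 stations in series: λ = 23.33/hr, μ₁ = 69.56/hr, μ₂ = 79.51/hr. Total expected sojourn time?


Each node sees arrival rate λ = 23.33/hr (tandem ⇒ throughput preserved).
W₁ = 1/(μ₁−λ) = 1/(69.56−23.33) = 0.02163 hr
W₂ = 1/(μ₂−λ) = 1/(79.51−23.33) = 0.01780 hr
W_total = W₁ + W₂ = 0.02163 + 0.01780 = 0.03943 hr

Final: 0.03943 hr


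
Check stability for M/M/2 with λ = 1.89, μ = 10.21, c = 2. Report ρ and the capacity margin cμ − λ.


Total capacity cμ = 2·10.21 = 20.42/hr
ρ = λ/(cμ) = 1.89/20.42 = 0.09256
Stable ⇔ ρ < 1: YES
Spare capacity = cμ − λ = 20.42 − 1.89 = 18.53/hr

Final: ρ = 0.09256; stable; margin = 18.53/hr


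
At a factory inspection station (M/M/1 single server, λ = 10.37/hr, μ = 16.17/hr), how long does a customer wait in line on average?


ρ = 10.37/16.17 = 0.6413
Wq = ρ/(μ−λ) = 0.6413/(16.17 − 10.37) = 0.6413/5.80 = 0.1106 hr

Final: 0.1106 hr


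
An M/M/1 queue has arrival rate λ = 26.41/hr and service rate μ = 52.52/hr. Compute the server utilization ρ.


ρ = λ/μ = 26.41/52.52 = 0.5029

Final: 0.5029


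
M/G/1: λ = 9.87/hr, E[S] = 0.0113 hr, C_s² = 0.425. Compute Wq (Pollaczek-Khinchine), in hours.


ρ = λ·E[S] = 9.87·0.0113 = 0.1115
E[S²] = E[S]²(1+C_s²) = 0.0113²·(1+0.425) = 0.0001820
Wq = λ·E[S²]/(2(1−ρ)) = 9.87·0.0001820/(2·0.8885) = 0.001011 hr

Final: 0.001011 hr


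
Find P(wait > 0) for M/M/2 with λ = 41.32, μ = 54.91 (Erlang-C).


a = λ/μ = 0.7525; ρ = a/2 = 0.3763
P₀ = 0.453222 (from M/M/c formula)
C(c,a) = [a^c/(c!(1−ρ))]·P₀ = [0.56626/(2·0.6237)]·0.453222
= 0.45392·0.453222 = 0.205726

Final: 0.205726


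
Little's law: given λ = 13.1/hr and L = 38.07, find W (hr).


W = L/λ = 38.07/13.1 = 2.9061 hr

Final: 2.9061 hr


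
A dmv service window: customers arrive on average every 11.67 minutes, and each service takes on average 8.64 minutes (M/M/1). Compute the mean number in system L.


λ = 60/11.67 = 5.1414 /hr
μ = 60/8.64 = 6.9444 /hr
ρ = λ/μ = 5.1414/6.9444 = 0.7404
L = ρ/(1−ρ) = 0.7404/0.2596 = 2.8515

Final: 2.8515


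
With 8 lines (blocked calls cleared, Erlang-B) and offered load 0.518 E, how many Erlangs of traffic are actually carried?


B(8,0.518) = 0.00000007659 (Erlang-B)
Carried load = a(1 − B) = 0.518·(1 − 0.00000007659) = 0.518·1.000000 = 0.5180 E

Final: 0.5180 Erlangs


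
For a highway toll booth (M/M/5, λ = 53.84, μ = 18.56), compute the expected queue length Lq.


a = λ/μ = 2.9009; ρ = a/5 = 0.5802
P₀ = 0.052071
Lq = P₀·a^c·ρ / (c!·(1−ρ)²) = 0.052071·205.41653·0.5802/(120·0.17626)
= 0.29340

Final: 0.29340


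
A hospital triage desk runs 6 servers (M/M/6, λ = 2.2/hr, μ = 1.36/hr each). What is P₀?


a = λ/μ = 2.2/1.36 = 1.6176; ρ = a/c = 0.2696
Σ_{k=0}^{5} a^k/k! (terms k=0..5) = 1.00000 + 1.61765 + 1.30839 + 0.70550 + 0.28531 + 0.09231 = 5.00917
Tail: a^6/(6!(1−ρ)) = 17.91854/(720·0.7304) = 0.03407
P₀ = 1/(5.00917 + 0.03407) = 1/5.04324 = 0.198285

Final: 0.198285


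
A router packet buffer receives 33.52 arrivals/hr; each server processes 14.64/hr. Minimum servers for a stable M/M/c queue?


Stability requires cμ > λ ⇔ c > λ/μ.
λ/μ = 33.52/14.64 = 2.2896
Minimum integer c = ⌊2.2896⌋ + 1 = 3
Check: 3·14.64 = 43.92 > 33.52, while 2·14.64 = 29.28 ≤ 33.52

Final: 3 servers


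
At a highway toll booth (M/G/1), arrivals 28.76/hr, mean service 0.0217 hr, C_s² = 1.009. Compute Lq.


ρ = λ·E[S] = 28.76·0.0217 = 0.6241
Lq = ρ²(1+C_s²)/(2(1−ρ)) = 0.3895·(1+1.009)/(2·0.3759)
= 0.3895·2.0090/0.7518 = 1.04080

Final: 1.04080


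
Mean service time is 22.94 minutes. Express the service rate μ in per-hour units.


μ = 1/(service time) in consistent units.
1 hour = 60 min, so μ = 60/22.94 = 2.6155 per hour

Final: 2.6155 /hr


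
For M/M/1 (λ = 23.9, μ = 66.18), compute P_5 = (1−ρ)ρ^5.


ρ = 23.9/66.18 = 0.3611
P_n = (1−ρ)·ρ^n = (1 − 0.3611)·0.3611^5 = 0.6389·0.006143 = 0.003924

Final: 0.003924


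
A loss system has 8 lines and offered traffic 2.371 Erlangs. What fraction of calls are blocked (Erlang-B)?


B(c,a) = (a^c/c!) / Σ_{k=0}^{c} a^k/k!
a^8/8! = 0.024770
Σ terms (k=0..8): 1.00000 + 2.37100 + 2.81082 + 2.22149 + 1.31679 + 0.62442 + 0.24675 + 0.08358 + 0.02477 = 10.699608
B = 0.024770/10.699608 = 0.002315

Final: 0.002315


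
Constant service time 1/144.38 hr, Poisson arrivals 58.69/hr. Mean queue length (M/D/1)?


ρ = 58.69/144.38 = 0.4065
M/D/1: Lq = ρ²/(2(1−ρ)) = 0.1652/(2·0.5935) = 0.13921

Final: 0.13921


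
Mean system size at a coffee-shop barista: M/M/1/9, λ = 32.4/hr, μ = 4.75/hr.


ρ = 32.4/4.75 = 6.8211
L = ρ[1 − (K+1)ρ^K + Kρ^(K+1)] / [(1−ρ)(1−ρ^(K+1))]
Numerator: 6.8211·(1 − 10·31964109.166488 + 9·218028870.946147) = 11204388932.706228
Denominator: (-5.8211)·(-218028869.946147) = 1269157527.160205
L = 11204388932.706228/1269157527.160205 = 8.8282

Final: 8.8282


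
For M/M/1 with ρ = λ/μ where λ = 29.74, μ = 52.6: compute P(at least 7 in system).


ρ = 29.74/52.6 = 0.5654
P(N ≥ n) = ρ^n = 0.5654^7 = 0.018471

Final: 0.018471


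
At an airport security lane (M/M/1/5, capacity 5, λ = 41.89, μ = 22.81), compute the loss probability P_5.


ρ = λ/μ = 41.89/22.81 = 1.8365
P_K = (1−ρ)ρ^K/(1−ρ^(K+1)) = (-0.8365·20.889372)/(1 − 38.362814)
= -17.473442/-37.362814 = 0.467669

Final: 0.467669


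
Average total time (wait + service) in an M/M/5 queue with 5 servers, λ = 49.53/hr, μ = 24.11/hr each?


a = 2.0543; ρ = 0.4109; P₀ = 0.127079
Lq = P₀·a^c·ρ/(c!(1−ρ)²) = 0.04587
Wq = Lq/λ = 0.04587/49.53 = 0.0009261 hr
W = Wq + 1/μ = 0.0009261 + 0.04148 = 0.04240 hr

Final: 0.04240 hr


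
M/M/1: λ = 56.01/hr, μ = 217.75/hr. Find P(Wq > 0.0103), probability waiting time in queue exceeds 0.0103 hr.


ρ = 56.01/217.75 = 0.2572
P(Wq > t) = ρ·e^{−(μ−λ)t} = 0.2572·e^{−1.6659}
= 0.2572·0.189016 = 0.048619

Final: 0.048619


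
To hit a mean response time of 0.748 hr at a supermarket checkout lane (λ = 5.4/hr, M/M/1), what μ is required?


W = 1/(μ−λ) ⇒ μ − λ = 1/W = 1/0.748 = 1.3369
μ = λ + 1/W = 5.4 + 1.3369 = 6.7369 per hr

Final: 6.7369 /hr


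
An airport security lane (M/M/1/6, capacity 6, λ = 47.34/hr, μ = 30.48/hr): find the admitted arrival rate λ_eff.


ρ = 1.5531; P_K = (1−ρ)ρ^6/(1−ρ^7) = 0.373268
λ_eff = λ(1 − P_K) = 47.34·(1 − 0.373268) = 47.34·0.626732 = 29.6695 /hr

Final: 29.6695 /hr


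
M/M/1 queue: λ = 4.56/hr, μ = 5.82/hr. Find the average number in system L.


ρ = λ/μ = 4.56/5.82 = 0.7835
L = ρ/(1−ρ) = 0.7835/(1 − 0.7835) = 0.7835/0.2165 = 3.6190

Final: 3.6190


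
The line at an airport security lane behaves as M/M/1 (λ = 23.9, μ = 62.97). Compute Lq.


ρ = 23.9/62.97 = 0.3795
Lq = ρ²/(1−ρ) = 0.1441/0.6205 = 0.2322

Final: 0.2322


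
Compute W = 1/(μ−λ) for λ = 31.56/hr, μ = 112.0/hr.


W = 1/(μ−λ) = 1/(112.0 − 31.56) = 1/80.44 = 0.01243 hr

Final: 0.01243 hr


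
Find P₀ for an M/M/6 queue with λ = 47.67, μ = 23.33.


a = λ/μ = 47.67/23.33 = 2.0433; ρ = a/c = 0.3405
Σ_{k=0}^{5} a^k/k! (terms k=0..5) = 1.00000 + 2.04329 + 2.08752 + 1.42180 + 0.72629 + 0.29680 = 7.57571
Tail: a^6/(6!(1−ρ)) = 72.77504/(720·0.6595) = 0.15327
P₀ = 1/(7.57571 + 0.15327) = 1/7.72899 = 0.129383

Final: 0.129383


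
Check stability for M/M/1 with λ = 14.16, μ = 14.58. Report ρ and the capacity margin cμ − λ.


Total capacity cμ = 1·14.58 = 14.58/hr
ρ = λ/(cμ) = 14.16/14.58 = 0.9712
Stable ⇔ ρ < 1: YES
Spare capacity = cμ − λ = 14.58 − 14.16 = 0.42/hr

Final: ρ = 0.9712; stable; margin = 0.42/hr


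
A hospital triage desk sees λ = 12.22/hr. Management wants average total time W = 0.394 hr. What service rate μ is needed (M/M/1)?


W = 1/(μ−λ) ⇒ μ − λ = 1/W = 1/0.394 = 2.5381
μ = λ + 1/W = 12.22 + 2.5381 = 14.7581 per hr

Final: 14.7581 /hr


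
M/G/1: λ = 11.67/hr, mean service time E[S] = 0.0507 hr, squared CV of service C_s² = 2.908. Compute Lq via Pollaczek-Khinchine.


ρ = λ·E[S] = 11.67·0.0507 = 0.5917
Lq = ρ²(1+C_s²)/(2(1−ρ)) = 0.3501·(1+2.908)/(2·0.4083)
= 0.3501·3.9080/0.8167 = 1.67521

Final: 1.67521


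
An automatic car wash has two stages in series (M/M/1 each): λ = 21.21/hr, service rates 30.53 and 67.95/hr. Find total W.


Each node sees arrival rate λ = 21.21/hr (tandem ⇒ throughput preserved).
W₁ = 1/(μ₁−λ) = 1/(30.53−21.21) = 0.10730 hr
W₂ = 1/(μ₂−λ) = 1/(67.95−21.21) = 0.02139 hr
W_total = W₁ + W₂ = 0.10730 + 0.02139 = 0.12869 hr

Final: 0.12869 hr


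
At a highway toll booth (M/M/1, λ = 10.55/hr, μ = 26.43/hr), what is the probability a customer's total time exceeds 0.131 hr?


W ~ Exponential(μ−λ) for M/M/1.
μ − λ = 26.43 − 10.55 = 15.8800
P(W > t) = e^{−(μ−λ)t} = e^{−2.0803} = 0.124895

Final: 0.124895


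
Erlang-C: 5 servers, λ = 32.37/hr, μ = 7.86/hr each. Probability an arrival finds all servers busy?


a = λ/μ = 4.1183; ρ = a/5 = 0.8237
P₀ = 0.010728 (from M/M/c formula)
C(c,a) = [a^c/(c!(1−ρ))]·P₀ = [1184.67921/(120·0.1763)]·0.010728
= 55.98592·0.010728 = 0.600631

Final: 0.600631


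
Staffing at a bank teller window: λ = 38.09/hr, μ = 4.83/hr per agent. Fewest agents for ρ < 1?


Stability requires cμ > λ ⇔ c > λ/μ.
λ/μ = 38.09/4.83 = 7.8861
Minimum integer c = ⌊7.8861⌋ + 1 = 8
Check: 8·4.83 = 38.64 > 38.09, while 7·4.83 = 33.81 ≤ 38.09

Final: 8 servers


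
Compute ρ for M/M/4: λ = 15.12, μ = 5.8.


ρ = λ/(cμ) = 15.12/(4·5.8) = 15.12/23.20 = 0.6517

Final: 0.6517


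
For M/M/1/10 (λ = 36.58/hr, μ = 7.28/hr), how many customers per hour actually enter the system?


ρ = 5.0247; P_K = (1−ρ)ρ^10/(1−ρ^11) = 0.800984
λ_eff = λ(1 − P_K) = 36.58·(1 − 0.800984) = 36.58·0.199016 = 7.2800 /hr

Final: 7.2800 /hr


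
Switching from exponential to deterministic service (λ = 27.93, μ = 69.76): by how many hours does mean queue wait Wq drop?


ρ = 27.93/69.76 = 0.4004
Wq(M/M/1) = ρ/(μ−λ) = 0.4004/41.83 = 0.009571 hr
Wq(M/D/1) = ρ/(2(μ−λ)) = 0.004786 hr
Savings = 0.009571 − 0.004786 = 0.004786 hr

Final: 0.004786 hr


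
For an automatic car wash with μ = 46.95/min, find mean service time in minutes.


Mean service time = 1/μ = 1/46.95 minute = 0.02130 minute
In minutes: 0.02130 × 1 = 0.02130 min

Final: 0.02130 min


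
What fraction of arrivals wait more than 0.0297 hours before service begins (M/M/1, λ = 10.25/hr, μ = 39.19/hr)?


ρ = 10.25/39.19 = 0.2615
P(Wq > t) = ρ·e^{−(μ−λ)t} = 0.2615·e^{−0.8595}
= 0.2615·0.423366 = 0.110730

Final: 0.110730


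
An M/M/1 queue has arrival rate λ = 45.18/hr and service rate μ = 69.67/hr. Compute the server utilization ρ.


ρ = λ/μ = 45.18/69.67 = 0.6485

Final: 0.6485


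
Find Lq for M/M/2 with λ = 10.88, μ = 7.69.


a = λ/μ = 1.4148; ρ = a/2 = 0.7074
P₀ = 0.171363
Lq = P₀·a^c·ρ / (c!·(1−ρ)²) = 0.171363·2.00173·0.7074/(2·0.08561)
= 1.41727

Final: 1.41727


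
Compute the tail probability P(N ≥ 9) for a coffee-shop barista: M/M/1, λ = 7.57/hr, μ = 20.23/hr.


ρ = 7.57/20.23 = 0.3742
P(N ≥ n) = ρ^n = 0.3742^9 = 0.0001438

Final: 0.0001438


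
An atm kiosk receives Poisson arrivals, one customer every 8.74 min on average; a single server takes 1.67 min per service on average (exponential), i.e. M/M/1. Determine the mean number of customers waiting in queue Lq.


λ = 60/8.74 = 6.8650 /hr
μ = 60/1.67 = 35.9281 /hr
ρ = λ/μ = 6.8650/35.9281 = 0.1911
Lq = ρ²/(1−ρ) = 0.03651/0.8089 = 0.04513

Final: 0.04513


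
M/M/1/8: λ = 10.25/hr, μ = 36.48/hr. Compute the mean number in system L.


ρ = 10.25/36.48 = 0.2810
L = ρ[1 − (K+1)ρ^K + Kρ^(K+1)] / [(1−ρ)(1−ρ^(K+1))]
Numerator: 0.2810·(1 − 9·0.00003885 + 8·0.00001091) = 0.280902
Denominator: (0.7190)·(0.999989) = 0.719016
L = 0.280902/0.719016 = 0.3907

Final: 0.3907


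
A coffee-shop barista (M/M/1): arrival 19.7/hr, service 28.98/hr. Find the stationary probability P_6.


ρ = 19.7/28.98 = 0.6798
P_n = (1−ρ)·ρ^n = (1 − 0.6798)·0.6798^6 = 0.3202·0.098675 = 0.031598

Final: 0.031598


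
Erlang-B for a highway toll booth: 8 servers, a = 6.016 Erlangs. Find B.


B(c,a) = (a^c/c!) / Σ_{k=0}^{c} a^k/k!
a^8/8! = 42.554167
Σ terms (k=0..8): 1.00000 + 6.01600 + 18.09613 + 36.28877 + 54.57831 + 65.66862 + 65.84374 + 56.58799 + 42.55417 = 346.633718
B = 42.554167/346.633718 = 0.122764

Final: 0.122764


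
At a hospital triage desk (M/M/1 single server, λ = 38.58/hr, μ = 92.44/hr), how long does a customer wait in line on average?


ρ = 38.58/92.44 = 0.4174
Wq = ρ/(μ−λ) = 0.4174/(92.44 − 38.58) = 0.4174/53.86 = 0.007749 hr

Final: 0.007749 hr


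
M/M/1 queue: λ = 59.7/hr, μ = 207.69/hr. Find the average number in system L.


ρ = λ/μ = 59.7/207.69 = 0.2874
L = ρ/(1−ρ) = 0.2874/(1 − 0.2874) = 0.2874/0.7126 = 0.4034

Final: 0.4034


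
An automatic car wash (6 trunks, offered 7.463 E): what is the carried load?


B(6,7.463) = 0.359374 (Erlang-B)
Carried load = a(1 − B) = 7.463·(1 − 0.359374) = 7.463·0.640626 = 4.7810 E

Final: 4.7810 Erlangs


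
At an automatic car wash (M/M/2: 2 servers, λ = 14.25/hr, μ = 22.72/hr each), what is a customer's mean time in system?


a = 0.6272; ρ = 0.3136; P₀ = 0.522533
Lq = P₀·a^c·ρ/(c!(1−ρ)²) = 0.06841
Wq = Lq/λ = 0.06841/14.25 = 0.004801 hr
W = Wq + 1/μ = 0.004801 + 0.04401 = 0.04881 hr

Final: 0.04881 hr


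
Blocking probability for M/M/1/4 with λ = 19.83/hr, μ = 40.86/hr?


ρ = λ/μ = 19.83/40.86 = 0.4853
P_K = (1−ρ)ρ^K/(1−ρ^(K+1)) = (0.5147·0.055475)/(1 − 0.026923)
= 0.028552/0.973077 = 0.029342

Final: 0.029342


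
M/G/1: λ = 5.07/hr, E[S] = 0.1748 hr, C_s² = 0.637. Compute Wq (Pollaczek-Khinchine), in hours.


ρ = λ·E[S] = 5.07·0.1748 = 0.8862
E[S²] = E[S]²(1+C_s²) = 0.1748²·(1+0.637) = 0.050019
Wq = λ·E[S²]/(2(1−ρ)) = 5.07·0.050019/(2·0.1138) = 1.11456 hr

Final: 1.11456 hr


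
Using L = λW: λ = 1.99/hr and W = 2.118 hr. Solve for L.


L = λW = 1.99·2.118 = 4.2148

Final: 4.2148


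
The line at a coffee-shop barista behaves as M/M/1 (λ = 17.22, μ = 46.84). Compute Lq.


ρ = 17.22/46.84 = 0.3676
Lq = ρ²/(1−ρ) = 0.1352/0.6324 = 0.2137

Final: 0.2137


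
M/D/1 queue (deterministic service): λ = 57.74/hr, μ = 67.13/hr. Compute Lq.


ρ = 57.74/67.13 = 0.8601
M/D/1: Lq = ρ²/(2(1−ρ)) = 0.7398/(2·0.1399) = 2.64449

Final: 2.64449


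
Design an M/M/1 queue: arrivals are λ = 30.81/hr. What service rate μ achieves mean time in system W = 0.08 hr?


W = 1/(μ−λ) ⇒ μ − λ = 1/W = 1/0.08 = 12.5000
μ = λ + 1/W = 30.81 + 12.5000 = 43.3100 per hr

Final: 43.3100 /hr


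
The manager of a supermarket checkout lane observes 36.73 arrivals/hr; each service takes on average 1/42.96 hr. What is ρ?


ρ = λ/μ = 36.73/42.96 = 0.8550

Final: 0.8550


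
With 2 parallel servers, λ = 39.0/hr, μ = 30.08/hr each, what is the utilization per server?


ρ = λ/(cμ) = 39.0/(2·30.08) = 39.0/60.16 = 0.6483

Final: 0.6483


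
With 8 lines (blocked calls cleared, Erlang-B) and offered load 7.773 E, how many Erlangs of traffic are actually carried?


B(8,7.773) = 0.222892 (Erlang-B)
Carried load = a(1 − B) = 7.773·(1 − 0.222892) = 7.773·0.777108 = 6.0405 E

Final: 6.0405 Erlangs


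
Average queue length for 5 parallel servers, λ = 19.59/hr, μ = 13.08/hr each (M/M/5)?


a = λ/μ = 1.4977; ρ = a/5 = 0.2995
P₀ = 0.223289
Lq = P₀·a^c·ρ / (c!·(1−ρ)²) = 0.223289·7.53587·0.2995/(120·0.49064)
= 0.008561

Final: 0.008561


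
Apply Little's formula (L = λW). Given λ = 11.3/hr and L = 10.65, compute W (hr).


W = L/λ = 10.65/11.3 = 0.9425 hr

Final: 0.9425 hr


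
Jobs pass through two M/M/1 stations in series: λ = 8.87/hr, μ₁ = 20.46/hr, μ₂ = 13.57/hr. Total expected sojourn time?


Each node sees arrival rate λ = 8.87/hr (tandem ⇒ throughput preserved).
W₁ = 1/(μ₁−λ) = 1/(20.46−8.87) = 0.08628 hr
W₂ = 1/(μ₂−λ) = 1/(13.57−8.87) = 0.21277 hr
W_total = W₁ + W₂ = 0.08628 + 0.21277 = 0.29905 hr

Final: 0.29905 hr


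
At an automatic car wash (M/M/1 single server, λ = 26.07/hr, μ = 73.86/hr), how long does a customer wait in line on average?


ρ = 26.07/73.86 = 0.3530
Wq = ρ/(μ−λ) = 0.3530/(73.86 − 26.07) = 0.3530/47.79 = 0.007386 hr

Final: 0.007386 hr


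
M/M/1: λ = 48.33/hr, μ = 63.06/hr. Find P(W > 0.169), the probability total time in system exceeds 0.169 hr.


W ~ Exponential(μ−λ) for M/M/1.
μ − λ = 63.06 − 48.33 = 14.7300
P(W > t) = e^{−(μ−λ)t} = e^{−2.4894} = 0.082962

Final: 0.082962


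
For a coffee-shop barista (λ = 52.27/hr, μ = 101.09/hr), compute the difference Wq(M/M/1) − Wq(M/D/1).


ρ = 52.27/101.09 = 0.5171
Wq(M/M/1) = ρ/(μ−λ) = 0.5171/48.82 = 0.01059 hr
Wq(M/D/1) = ρ/(2(μ−λ)) = 0.005296 hr
Savings = 0.01059 − 0.005296 = 0.005296 hr

Final: 0.005296 hr


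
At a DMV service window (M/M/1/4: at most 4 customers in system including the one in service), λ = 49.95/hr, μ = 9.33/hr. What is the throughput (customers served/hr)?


ρ = 5.3537; P_K = (1−ρ)ρ^4/(1−ρ^5) = 0.813398
λ_eff = λ(1 − P_K) = 49.95·(1 − 0.813398) = 49.95·0.186602 = 9.3208 /hr

Final: 9.3208 /hr


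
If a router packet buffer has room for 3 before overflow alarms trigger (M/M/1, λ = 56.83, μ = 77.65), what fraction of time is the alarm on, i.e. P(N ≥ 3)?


ρ = 56.83/77.65 = 0.7319
P(N ≥ n) = ρ^n = 0.7319^3 = 0.392020

Final: 0.392020


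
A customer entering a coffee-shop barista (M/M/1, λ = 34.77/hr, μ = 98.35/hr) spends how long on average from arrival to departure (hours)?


W = 1/(μ−λ) = 1/(98.35 − 34.77) = 1/63.58 = 0.01573 hr

Final: 0.01573 hr


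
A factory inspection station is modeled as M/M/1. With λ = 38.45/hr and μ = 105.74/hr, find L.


ρ = λ/μ = 38.45/105.74 = 0.3636
L = ρ/(1−ρ) = 0.3636/(1 − 0.3636) = 0.3636/0.6364 = 0.5714

Final: 0.5714


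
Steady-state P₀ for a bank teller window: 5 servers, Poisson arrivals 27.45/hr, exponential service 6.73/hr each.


a = λ/μ = 27.45/6.73 = 4.0788; ρ = a/c = 0.8158
Σ_{k=0}^{4} a^k/k! (terms k=0..4) = 1.00000 + 4.07875 + 8.31811 + 11.30917 + 11.53182 = 36.23785
Tail: a^5/(5!(1−ρ)) = 1128.85048/(120·0.1842) = 51.05621
P₀ = 1/(36.23785 + 51.05621) = 1/87.29406 = 0.011456

Final: 0.011456


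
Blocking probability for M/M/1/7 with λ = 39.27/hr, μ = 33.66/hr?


ρ = λ/μ = 39.27/33.66 = 1.1667
P_K = (1−ρ)ρ^K/(1−ρ^(K+1)) = (-0.1667·2.941897)/(1 − 3.432214)
= -0.490316/-2.432214 = 0.201593

Final: 0.201593


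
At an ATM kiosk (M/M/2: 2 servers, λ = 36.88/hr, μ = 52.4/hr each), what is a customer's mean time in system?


a = 0.7038; ρ = 0.3519; P₀ = 0.479390
Lq = P₀·a^c·ρ/(c!(1−ρ)²) = 0.09948
Wq = Lq/λ = 0.09948/36.88 = 0.002697 hr
W = Wq + 1/μ = 0.002697 + 0.01908 = 0.02178 hr

Final: 0.02178 hr


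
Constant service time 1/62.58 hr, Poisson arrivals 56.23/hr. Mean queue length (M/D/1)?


ρ = 56.23/62.58 = 0.8985
M/D/1: Lq = ρ²/(2(1−ρ)) = 0.8074/(2·0.1015) = 3.97829

Final: 3.97829


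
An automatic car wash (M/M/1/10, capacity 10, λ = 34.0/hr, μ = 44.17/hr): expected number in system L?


ρ = 34.0/44.17 = 0.7698
L = ρ[1 − (K+1)ρ^K + Kρ^(K+1)] / [(1−ρ)(1−ρ^(K+1))]
Numerator: 0.7698·(1 − 11·0.073032 + 10·0.056217) = 0.584099
Denominator: (0.2302)·(0.943783) = 0.217303
L = 0.584099/0.217303 = 2.6879

Final: 2.6879


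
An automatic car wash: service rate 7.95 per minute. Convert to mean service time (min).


Mean service time = 1/μ = 1/7.95 minute = 0.12579 minute
In minutes: 0.12579 × 1 = 0.1258 min

Final: 0.1258 min


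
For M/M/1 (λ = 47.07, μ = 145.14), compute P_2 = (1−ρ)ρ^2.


ρ = 47.07/145.14 = 0.3243
P_n = (1−ρ)·ρ^n = (1 − 0.3243)·0.3243^2 = 0.6757·0.105175 = 0.071066

Final: 0.071066


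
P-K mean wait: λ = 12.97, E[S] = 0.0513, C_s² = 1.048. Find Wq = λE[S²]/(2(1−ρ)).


ρ = λ·E[S] = 12.97·0.0513 = 0.6654
E[S²] = E[S]²(1+C_s²) = 0.0513²·(1+1.048) = 0.005390
Wq = λ·E[S²]/(2(1−ρ)) = 12.97·0.005390/(2·0.3346) = 0.10445 hr

Final: 0.10445 hr


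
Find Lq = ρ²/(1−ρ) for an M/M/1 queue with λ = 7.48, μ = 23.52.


ρ = 7.48/23.52 = 0.3180
Lq = ρ²/(1−ρ) = 0.1011/0.6820 = 0.1483

Final: 0.1483


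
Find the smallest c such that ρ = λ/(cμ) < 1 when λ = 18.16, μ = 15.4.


Stability requires cμ > λ ⇔ c > λ/μ.
λ/μ = 18.16/15.4 = 1.1792
Minimum integer c = ⌊1.1792⌋ + 1 = 2
Check: 2·15.4 = 30.80 > 18.16, while 1·15.4 = 15.40 ≤ 18.16

Final: 2 servers


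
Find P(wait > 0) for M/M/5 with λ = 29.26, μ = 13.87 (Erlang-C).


a = λ/μ = 2.1096; ρ = a/5 = 0.4219
P₀ = 0.120090 (from M/M/c formula)
C(c,a) = [a^c/(c!(1−ρ))]·P₀ = [41.78201/(120·0.5781)]·0.120090
= 0.60231·0.120090 = 0.072331

Final: 0.072331


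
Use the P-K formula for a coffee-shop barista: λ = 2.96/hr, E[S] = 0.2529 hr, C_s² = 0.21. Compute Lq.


ρ = λ·E[S] = 2.96·0.2529 = 0.7486
Lq = ρ²(1+C_s²)/(2(1−ρ)) = 0.5604·(1+0.21)/(2·0.2514)
= 0.5604·1.2100/0.5028 = 1.34848

Final: 1.34848


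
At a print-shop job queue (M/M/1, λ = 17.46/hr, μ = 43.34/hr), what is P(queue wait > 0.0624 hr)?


ρ = 17.46/43.34 = 0.4029
P(Wq > t) = ρ·e^{−(μ−λ)t} = 0.4029·e^{−1.6149}
= 0.4029·0.198908 = 0.080132

Final: 0.080132


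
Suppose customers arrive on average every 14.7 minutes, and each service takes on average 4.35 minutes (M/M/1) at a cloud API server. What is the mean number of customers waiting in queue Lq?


λ = 60/14.7 = 4.0816 /hr
μ = 60/4.35 = 13.7931 /hr
ρ = λ/μ = 4.0816/13.7931 = 0.2959
Lq = ρ²/(1−ρ) = 0.08757/0.7041 = 0.1244

Final: 0.1244


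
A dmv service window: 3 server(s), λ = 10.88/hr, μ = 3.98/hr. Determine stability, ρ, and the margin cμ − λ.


Total capacity cμ = 3·3.98 = 11.94/hr
ρ = λ/(cμ) = 10.88/11.94 = 0.9112
Stable ⇔ ρ < 1: YES
Spare capacity = cμ − λ = 11.94 − 10.88 = 1.06/hr

Final: ρ = 0.9112; stable; margin = 1.06/hr


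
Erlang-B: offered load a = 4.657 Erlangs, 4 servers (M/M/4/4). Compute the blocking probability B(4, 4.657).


B(c,a) = (a^c/c!) / Σ_{k=0}^{c} a^k/k!
a^4/4! = 19.598088
Σ terms (k=0..4): 1.00000 + 4.65700 + 10.84382 + 16.83323 + 19.59809 = 52.932143
B = 19.598088/52.932143 = 0.370249

Final: 0.370249


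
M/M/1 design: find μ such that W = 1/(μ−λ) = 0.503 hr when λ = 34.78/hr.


W = 1/(μ−λ) ⇒ μ − λ = 1/W = 1/0.503 = 1.9881
μ = λ + 1/W = 34.78 + 1.9881 = 36.7681 per hr

Final: 36.7681 /hr


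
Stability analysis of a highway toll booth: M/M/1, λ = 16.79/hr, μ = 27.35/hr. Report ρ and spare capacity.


Total capacity cμ = 1·27.35 = 27.35/hr
ρ = λ/(cμ) = 16.79/27.35 = 0.6139
Stable ⇔ ρ < 1: YES
Spare capacity = cμ − λ = 27.35 − 16.79 = 10.56/hr

Final: ρ = 0.6139; stable; margin = 10.56/hr


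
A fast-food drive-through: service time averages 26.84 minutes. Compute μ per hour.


μ = 1/(service time) in consistent units.
1 hour = 60 min, so μ = 60/26.84 = 2.2355 per hour

Final: 2.2355 /hr


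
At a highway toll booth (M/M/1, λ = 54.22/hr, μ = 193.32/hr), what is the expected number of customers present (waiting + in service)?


ρ = λ/μ = 54.22/193.32 = 0.2805
L = ρ/(1−ρ) = 0.2805/(1 − 0.2805) = 0.2805/0.7195 = 0.3898

Final: 0.3898


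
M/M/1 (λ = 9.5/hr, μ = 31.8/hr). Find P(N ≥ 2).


ρ = 9.5/31.8 = 0.2987
P(N ≥ n) = ρ^n = 0.2987^2 = 0.089247

Final: 0.089247


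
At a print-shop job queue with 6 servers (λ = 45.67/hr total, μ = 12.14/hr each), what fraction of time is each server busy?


ρ = λ/(cμ) = 45.67/(6·12.14) = 45.67/72.84 = 0.6270

Final: 0.6270


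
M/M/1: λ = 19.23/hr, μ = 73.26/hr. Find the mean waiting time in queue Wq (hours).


ρ = 19.23/73.26 = 0.2625
Wq = ρ/(μ−λ) = 0.2625/(73.26 − 19.23) = 0.2625/54.03 = 0.004858 hr

Final: 0.004858 hr


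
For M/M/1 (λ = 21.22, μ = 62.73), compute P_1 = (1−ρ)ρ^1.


ρ = 21.22/62.73 = 0.3383
P_n = (1−ρ)·ρ^n = (1 − 0.3383)·0.3383^1 = 0.6617·0.338275 = 0.223845

Final: 0.223845


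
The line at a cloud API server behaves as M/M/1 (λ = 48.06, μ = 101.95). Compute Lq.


ρ = 48.06/101.95 = 0.4714
Lq = ρ²/(1−ρ) = 0.2222/0.5286 = 0.4204

Final: 0.4204


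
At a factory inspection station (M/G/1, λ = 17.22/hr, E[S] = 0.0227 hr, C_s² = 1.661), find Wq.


ρ = λ·E[S] = 17.22·0.0227 = 0.3909
E[S²] = E[S]²(1+C_s²) = 0.0227²·(1+1.661) = 0.001371
Wq = λ·E[S²]/(2(1−ρ)) = 17.22·0.001371/(2·0.6091) = 0.01938 hr

Final: 0.01938 hr


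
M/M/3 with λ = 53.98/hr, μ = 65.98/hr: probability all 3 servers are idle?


a = λ/μ = 53.98/65.98 = 0.8181; ρ = a/c = 0.2727
Σ_{k=0}^{2} a^k/k! (terms k=0..2) = 1.00000 + 0.81813 + 0.33467 = 2.15279
Tail: a^3/(3!(1−ρ)) = 0.54760/(6·0.7273) = 0.12549
P₀ = 1/(2.15279 + 0.12549) = 1/2.27828 = 0.438928

Final: 0.438928


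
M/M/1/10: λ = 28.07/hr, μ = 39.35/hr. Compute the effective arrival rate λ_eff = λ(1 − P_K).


ρ = 0.7133; P_K = (1−ρ)ρ^10/(1−ρ^11) = 0.010024
λ_eff = λ(1 − P_K) = 28.07·(1 − 0.010024) = 28.07·0.989976 = 27.7886 /hr

Final: 27.7886 /hr


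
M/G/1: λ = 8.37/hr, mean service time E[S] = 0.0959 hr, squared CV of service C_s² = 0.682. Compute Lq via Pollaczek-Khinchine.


ρ = λ·E[S] = 8.37·0.0959 = 0.8027
Lq = ρ²(1+C_s²)/(2(1−ρ)) = 0.6443·(1+0.682)/(2·0.1973)
= 0.6443·1.6820/0.3946 = 2.74612

Final: 2.74612


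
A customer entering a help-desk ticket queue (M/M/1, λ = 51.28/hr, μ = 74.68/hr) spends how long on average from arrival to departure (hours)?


W = 1/(μ−λ) = 1/(74.68 − 51.28) = 1/23.40 = 0.04274 hr

Final: 0.04274 hr


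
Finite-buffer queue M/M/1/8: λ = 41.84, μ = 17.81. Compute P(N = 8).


ρ = λ/μ = 41.84/17.81 = 2.3492
P_K = (1−ρ)ρ^K/(1−ρ^(K+1)) = (-1.3492·927.730962)/(1 − 2179.464541)
= -1251.733578/-2178.464541 = 0.574594

Final: 0.574594


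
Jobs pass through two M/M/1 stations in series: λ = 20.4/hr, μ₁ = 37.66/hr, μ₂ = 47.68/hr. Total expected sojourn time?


Each node sees arrival rate λ = 20.4/hr (tandem ⇒ throughput preserved).
W₁ = 1/(μ₁−λ) = 1/(37.66−20.4) = 0.05794 hr
W₂ = 1/(μ₂−λ) = 1/(47.68−20.4) = 0.03666 hr
W_total = W₁ + W₂ = 0.05794 + 0.03666 = 0.09459 hr

Final: 0.09459 hr


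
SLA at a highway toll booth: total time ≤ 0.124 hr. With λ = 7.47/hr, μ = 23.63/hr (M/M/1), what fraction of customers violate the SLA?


W ~ Exponential(μ−λ) for M/M/1.
μ − λ = 23.63 − 7.47 = 16.1600
P(W > t) = e^{−(μ−λ)t} = e^{−2.0038} = 0.134817

Final: 0.134817


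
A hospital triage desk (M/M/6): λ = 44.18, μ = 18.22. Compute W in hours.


a = 2.4248; ρ = 0.4041; P₀ = 0.088077
Lq = P₀·a^c·ρ/(c!(1−ρ)²) = 0.02830
Wq = Lq/λ = 0.02830/44.18 = 0.0006406 hr
W = Wq + 1/μ = 0.0006406 + 0.05488 = 0.05553 hr

Final: 0.05553 hr


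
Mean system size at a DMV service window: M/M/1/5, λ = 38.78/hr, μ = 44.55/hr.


ρ = 38.78/44.55 = 0.8705
L = ρ[1 − (K+1)ρ^K + Kρ^(K+1)] / [(1−ρ)(1−ρ^(K+1))]
Numerator: 0.8705·(1 − 6·0.499805 + 5·0.435071) = 0.153665
Denominator: (0.1295)·(0.564929) = 0.073168
L = 0.153665/0.073168 = 2.1002

Final: 2.1002


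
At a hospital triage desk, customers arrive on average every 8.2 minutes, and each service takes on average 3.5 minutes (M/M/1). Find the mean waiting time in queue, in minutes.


λ = 60/8.2 = 7.3171 /hr
μ = 60/3.5 = 17.1429 /hr
ρ = λ/μ = 7.3171/17.1429 = 0.4268
Wq = ρ/(μ−λ) = 0.4268/(17.1429−7.3171) = 0.04344 hr
In minutes: 0.04344·60 = 2.606 min

Final: 2.606 min


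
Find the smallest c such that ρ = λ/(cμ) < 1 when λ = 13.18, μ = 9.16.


Stability requires cμ > λ ⇔ c > λ/μ.
λ/μ = 13.18/9.16 = 1.4389
Minimum integer c = ⌊1.4389⌋ + 1 = 2
Check: 2·9.16 = 18.32 > 13.18, while 1·9.16 = 9.16 ≤ 13.18

Final: 2 servers


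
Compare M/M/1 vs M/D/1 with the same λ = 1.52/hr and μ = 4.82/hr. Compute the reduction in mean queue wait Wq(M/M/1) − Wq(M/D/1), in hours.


ρ = 1.52/4.82 = 0.3154
Wq(M/M/1) = ρ/(μ−λ) = 0.3154/3.30 = 0.09556 hr
Wq(M/D/1) = ρ/(2(μ−λ)) = 0.04778 hr
Savings = 0.09556 − 0.04778 = 0.04778 hr

Final: 0.04778 hr


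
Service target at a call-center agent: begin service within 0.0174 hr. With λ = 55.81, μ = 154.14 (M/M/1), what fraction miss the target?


ρ = 55.81/154.14 = 0.3621
P(Wq > t) = ρ·e^{−(μ−λ)t} = 0.3621·e^{−1.7109}
= 0.3621·0.180695 = 0.065425

Final: 0.065425


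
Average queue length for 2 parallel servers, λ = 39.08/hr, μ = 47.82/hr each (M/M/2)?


a = λ/μ = 0.8172; ρ = a/2 = 0.4086
P₀ = 0.419834
Lq = P₀·a^c·ρ / (c!·(1−ρ)²) = 0.419834·0.66787·0.4086/(2·0.34974)
= 0.16380

Final: 0.16380


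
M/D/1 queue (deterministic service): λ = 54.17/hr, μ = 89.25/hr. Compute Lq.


ρ = 54.17/89.25 = 0.6069
M/D/1: Lq = ρ²/(2(1−ρ)) = 0.3684/(2·0.3931) = 0.46862

Final: 0.46862


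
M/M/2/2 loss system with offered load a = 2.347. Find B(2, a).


B(c,a) = (a^c/c!) / Σ_{k=0}^{c} a^k/k!
a^2/2! = 2.754204
Σ terms (k=0..2): 1.00000 + 2.34700 + 2.75420 = 6.101204
B = 2.754204/6.101204 = 0.451420

Final: 0.451420


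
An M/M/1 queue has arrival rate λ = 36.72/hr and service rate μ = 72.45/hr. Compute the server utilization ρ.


ρ = λ/μ = 36.72/72.45 = 0.5068

Final: 0.5068


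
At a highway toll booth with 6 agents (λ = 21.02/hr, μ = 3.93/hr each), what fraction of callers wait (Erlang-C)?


a = λ/μ = 5.3486; ρ = a/6 = 0.8914
P₀ = 0.002402 (from M/M/c formula)
C(c,a) = [a^c/(c!(1−ρ))]·P₀ = [23412.13221/(720·0.1086)]·0.002402
= 299.51068·0.002402 = 0.719560

Final: 0.719560


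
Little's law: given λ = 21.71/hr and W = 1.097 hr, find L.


L = λW = 21.71·1.097 = 23.8159

Final: 23.8159


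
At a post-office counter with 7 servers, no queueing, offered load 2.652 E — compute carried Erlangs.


B(7,2.652) = 0.012985 (Erlang-B)
Carried load = a(1 − B) = 2.652·(1 − 0.012985) = 2.652·0.987015 = 2.6176 E

Final: 2.6176 Erlangs


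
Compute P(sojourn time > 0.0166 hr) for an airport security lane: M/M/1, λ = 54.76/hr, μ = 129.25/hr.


W ~ Exponential(μ−λ) for M/M/1.
μ − λ = 129.25 − 54.76 = 74.4900
P(W > t) = e^{−(μ−λ)t} = e^{−1.2365} = 0.290389

Final: 0.290389


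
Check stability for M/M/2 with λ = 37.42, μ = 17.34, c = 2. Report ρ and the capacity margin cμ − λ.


Total capacity cμ = 2·17.34 = 34.68/hr
ρ = λ/(cμ) = 37.42/34.68 = 1.0790
Stable ⇔ ρ < 1: NO
Spare capacity = cμ − λ = 34.68 − 37.42 = -2.74/hr

Final: ρ = 1.0790; unstable; margin = -2.74/hr


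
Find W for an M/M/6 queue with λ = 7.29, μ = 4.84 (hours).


a = 1.5062; ρ = 0.2510; P₀ = 0.221694
Lq = P₀·a^c·ρ/(c!(1−ρ)²) = 0.001609
Wq = Lq/λ = 0.001609/7.29 = 0.0002207 hr
W = Wq + 1/μ = 0.0002207 + 0.20661 = 0.20683 hr

Final: 0.20683 hr


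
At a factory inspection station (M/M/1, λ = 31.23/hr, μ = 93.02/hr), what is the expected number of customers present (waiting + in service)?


ρ = λ/μ = 31.23/93.02 = 0.3357
L = ρ/(1−ρ) = 0.3357/(1 − 0.3357) = 0.3357/0.6643 = 0.5054

Final: 0.5054


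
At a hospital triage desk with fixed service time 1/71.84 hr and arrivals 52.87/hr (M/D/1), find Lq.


ρ = 52.87/71.84 = 0.7359
M/D/1: Lq = ρ²/(2(1−ρ)) = 0.5416/(2·0.2641) = 1.02555

Final: 1.02555


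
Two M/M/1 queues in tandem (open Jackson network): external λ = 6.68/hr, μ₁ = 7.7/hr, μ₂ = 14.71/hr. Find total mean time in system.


Each node sees arrival rate λ = 6.68/hr (tandem ⇒ throughput preserved).
W₁ = 1/(μ₁−λ) = 1/(7.7−6.68) = 0.98039 hr
W₂ = 1/(μ₂−λ) = 1/(14.71−6.68) = 0.12453 hr
W_total = W₁ + W₂ = 0.98039 + 0.12453 = 1.10493 hr

Final: 1.10493 hr
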